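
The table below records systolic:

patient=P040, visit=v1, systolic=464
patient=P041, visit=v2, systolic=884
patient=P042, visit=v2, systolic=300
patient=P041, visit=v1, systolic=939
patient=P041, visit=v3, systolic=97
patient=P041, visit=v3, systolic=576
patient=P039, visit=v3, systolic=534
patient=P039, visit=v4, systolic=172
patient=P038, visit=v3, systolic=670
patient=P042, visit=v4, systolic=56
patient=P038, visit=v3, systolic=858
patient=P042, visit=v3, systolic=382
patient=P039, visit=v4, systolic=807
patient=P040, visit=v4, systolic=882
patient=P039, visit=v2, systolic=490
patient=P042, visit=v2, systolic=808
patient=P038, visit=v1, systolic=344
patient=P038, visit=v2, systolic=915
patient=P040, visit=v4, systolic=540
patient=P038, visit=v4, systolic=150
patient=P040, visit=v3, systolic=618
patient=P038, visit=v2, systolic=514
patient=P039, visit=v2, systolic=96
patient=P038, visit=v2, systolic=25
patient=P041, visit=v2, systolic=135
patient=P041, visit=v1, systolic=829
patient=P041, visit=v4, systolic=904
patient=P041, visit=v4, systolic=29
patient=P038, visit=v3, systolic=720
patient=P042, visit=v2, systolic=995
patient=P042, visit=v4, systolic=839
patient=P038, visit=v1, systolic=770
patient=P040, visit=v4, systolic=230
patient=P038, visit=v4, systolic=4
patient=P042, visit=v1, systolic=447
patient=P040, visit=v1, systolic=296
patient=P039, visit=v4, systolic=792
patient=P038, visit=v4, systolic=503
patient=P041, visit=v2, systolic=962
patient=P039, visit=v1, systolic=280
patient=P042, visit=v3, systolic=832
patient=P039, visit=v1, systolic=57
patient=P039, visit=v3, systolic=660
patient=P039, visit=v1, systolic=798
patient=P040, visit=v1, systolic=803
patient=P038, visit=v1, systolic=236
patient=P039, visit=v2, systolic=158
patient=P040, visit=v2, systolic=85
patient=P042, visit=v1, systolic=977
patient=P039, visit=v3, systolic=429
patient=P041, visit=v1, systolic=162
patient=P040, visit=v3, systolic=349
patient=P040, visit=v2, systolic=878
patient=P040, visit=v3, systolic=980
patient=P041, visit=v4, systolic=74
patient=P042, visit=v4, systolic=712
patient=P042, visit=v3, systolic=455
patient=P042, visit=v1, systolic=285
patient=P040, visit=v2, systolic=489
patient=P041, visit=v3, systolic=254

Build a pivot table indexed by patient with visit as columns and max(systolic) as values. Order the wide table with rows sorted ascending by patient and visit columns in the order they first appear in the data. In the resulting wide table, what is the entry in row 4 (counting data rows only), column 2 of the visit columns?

With rows sorted ascending by patient, row 4 is patient=P041. visit columns in first-appearance order: v1, v2, v3, v4; column 2 is v2.
Long rows with patient=P041, visit=v2: max(884, 135, 962) = 962.

962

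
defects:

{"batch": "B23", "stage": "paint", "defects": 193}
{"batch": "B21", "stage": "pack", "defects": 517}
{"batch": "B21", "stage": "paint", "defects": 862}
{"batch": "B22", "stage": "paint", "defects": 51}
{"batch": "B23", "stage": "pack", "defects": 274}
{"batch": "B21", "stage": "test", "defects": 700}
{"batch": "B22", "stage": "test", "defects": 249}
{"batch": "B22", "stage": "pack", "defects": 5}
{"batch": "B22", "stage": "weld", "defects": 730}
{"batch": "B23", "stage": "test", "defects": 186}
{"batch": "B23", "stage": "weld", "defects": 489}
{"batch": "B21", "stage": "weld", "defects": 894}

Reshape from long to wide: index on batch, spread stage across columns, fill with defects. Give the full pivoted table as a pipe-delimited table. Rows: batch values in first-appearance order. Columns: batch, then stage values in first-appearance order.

| batch | paint | pack | test | weld |
| B23 | 193 | 274 | 186 | 489 |
| B21 | 862 | 517 | 700 | 894 |
| B22 | 51 | 5 | 249 | 730 |

Columns: batch plus the 4 distinct stage values (paint, pack, test, weld).
For example, row B23 column paint takes defects=193 from the long row (B23, paint).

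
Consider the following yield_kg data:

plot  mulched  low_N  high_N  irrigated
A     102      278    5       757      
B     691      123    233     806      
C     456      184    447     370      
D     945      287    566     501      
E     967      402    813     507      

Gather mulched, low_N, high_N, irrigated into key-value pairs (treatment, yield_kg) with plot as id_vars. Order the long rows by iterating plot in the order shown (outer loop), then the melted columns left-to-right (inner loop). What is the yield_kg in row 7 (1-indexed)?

20 rows total (5 × 4). Row 7: index ⌊(7-1)/4⌋ = 1 into plot → B; (7-1) mod 4 = 2 into the melted columns → high_N.
So row 7 is (B, high_N, 233); yield_kg = 233.

233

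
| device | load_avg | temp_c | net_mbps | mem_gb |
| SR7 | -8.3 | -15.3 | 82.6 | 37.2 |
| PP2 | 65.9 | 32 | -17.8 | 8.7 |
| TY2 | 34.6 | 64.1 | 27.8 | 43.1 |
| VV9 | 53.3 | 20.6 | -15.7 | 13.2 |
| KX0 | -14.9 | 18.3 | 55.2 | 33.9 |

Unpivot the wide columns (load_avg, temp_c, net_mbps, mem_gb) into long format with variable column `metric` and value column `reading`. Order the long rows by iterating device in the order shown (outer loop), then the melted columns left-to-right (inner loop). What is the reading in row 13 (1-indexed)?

53.3

20 rows total (5 × 4). Row 13: index ⌊(13-1)/4⌋ = 3 into device → VV9; (13-1) mod 4 = 0 into the melted columns → load_avg.
So row 13 is (VV9, load_avg, 53.3); reading = 53.3.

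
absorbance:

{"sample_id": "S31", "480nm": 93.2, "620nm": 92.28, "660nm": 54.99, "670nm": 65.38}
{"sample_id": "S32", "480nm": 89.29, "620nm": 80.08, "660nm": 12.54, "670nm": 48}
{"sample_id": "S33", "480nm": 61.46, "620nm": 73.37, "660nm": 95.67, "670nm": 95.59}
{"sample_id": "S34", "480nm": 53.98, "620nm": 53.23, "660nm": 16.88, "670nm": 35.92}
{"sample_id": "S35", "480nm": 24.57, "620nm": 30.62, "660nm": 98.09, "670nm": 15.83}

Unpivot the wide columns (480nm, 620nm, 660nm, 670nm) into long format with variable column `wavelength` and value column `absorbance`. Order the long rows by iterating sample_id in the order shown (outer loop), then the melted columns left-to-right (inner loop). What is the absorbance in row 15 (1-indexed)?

16.88

20 rows total (5 × 4). Row 15: index ⌊(15-1)/4⌋ = 3 into sample_id → S34; (15-1) mod 4 = 2 into the melted columns → 660nm.
So row 15 is (S34, 660nm, 16.88); absorbance = 16.88.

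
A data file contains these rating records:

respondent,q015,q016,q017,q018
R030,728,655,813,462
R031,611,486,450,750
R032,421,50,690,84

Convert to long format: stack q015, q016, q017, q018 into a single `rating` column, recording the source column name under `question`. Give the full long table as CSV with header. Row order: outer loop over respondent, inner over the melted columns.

respondent,question,rating
R030,q015,728
R030,q016,655
R030,q017,813
R030,q018,462
R031,q015,611
R031,q016,486
R031,q017,450
R031,q018,750
R032,q015,421
R032,q016,50
R032,q017,690
R032,q018,84

Each (respondent, column) pair becomes one row: 3 × 4 = 12 rows.
For example, (R030, q015) → rating=728.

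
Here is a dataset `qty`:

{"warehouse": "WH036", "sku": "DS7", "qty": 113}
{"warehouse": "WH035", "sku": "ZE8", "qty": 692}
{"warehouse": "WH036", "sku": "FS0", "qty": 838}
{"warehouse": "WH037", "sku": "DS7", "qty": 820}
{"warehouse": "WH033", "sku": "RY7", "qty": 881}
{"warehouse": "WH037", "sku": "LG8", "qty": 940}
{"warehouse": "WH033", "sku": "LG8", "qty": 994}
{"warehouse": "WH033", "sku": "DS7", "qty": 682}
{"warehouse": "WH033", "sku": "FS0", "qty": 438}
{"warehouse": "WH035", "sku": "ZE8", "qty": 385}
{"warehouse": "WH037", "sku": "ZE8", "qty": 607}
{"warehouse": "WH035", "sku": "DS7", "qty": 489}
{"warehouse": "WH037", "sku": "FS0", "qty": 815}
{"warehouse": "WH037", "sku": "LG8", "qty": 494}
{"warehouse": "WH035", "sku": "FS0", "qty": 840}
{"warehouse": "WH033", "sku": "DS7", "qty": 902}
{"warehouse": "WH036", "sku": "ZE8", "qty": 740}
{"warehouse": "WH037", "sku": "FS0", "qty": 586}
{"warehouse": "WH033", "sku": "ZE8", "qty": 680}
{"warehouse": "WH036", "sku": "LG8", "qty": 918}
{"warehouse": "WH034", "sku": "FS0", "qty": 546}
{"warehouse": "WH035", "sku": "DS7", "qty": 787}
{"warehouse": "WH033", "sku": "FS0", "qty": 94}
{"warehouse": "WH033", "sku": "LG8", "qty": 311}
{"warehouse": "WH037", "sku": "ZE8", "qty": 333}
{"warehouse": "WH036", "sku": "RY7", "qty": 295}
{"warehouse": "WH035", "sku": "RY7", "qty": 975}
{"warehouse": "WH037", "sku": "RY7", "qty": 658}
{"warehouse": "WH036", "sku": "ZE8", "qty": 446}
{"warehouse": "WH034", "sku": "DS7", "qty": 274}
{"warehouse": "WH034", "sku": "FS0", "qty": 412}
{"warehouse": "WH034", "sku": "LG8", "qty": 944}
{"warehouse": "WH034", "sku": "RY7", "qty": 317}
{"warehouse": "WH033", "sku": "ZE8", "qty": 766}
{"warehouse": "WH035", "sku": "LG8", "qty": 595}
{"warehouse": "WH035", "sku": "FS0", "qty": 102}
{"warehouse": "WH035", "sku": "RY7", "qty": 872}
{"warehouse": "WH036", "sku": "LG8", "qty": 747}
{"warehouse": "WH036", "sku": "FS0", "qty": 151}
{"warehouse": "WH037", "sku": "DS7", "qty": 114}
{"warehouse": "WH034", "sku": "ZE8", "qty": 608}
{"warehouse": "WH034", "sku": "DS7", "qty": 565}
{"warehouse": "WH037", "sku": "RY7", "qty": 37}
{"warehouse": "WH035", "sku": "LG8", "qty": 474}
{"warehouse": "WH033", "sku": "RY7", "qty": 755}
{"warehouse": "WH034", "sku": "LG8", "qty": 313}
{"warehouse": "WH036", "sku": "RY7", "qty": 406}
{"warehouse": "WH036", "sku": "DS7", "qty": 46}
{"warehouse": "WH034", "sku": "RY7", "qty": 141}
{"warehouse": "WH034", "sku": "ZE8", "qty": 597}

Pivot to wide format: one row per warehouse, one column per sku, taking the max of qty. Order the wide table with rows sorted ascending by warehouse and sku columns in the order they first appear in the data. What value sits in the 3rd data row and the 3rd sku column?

With rows sorted ascending by warehouse, row 3 is warehouse=WH035. sku columns in first-appearance order: DS7, ZE8, FS0, RY7, LG8; column 3 is FS0.
Long rows with warehouse=WH035, sku=FS0: max(840, 102) = 840.

840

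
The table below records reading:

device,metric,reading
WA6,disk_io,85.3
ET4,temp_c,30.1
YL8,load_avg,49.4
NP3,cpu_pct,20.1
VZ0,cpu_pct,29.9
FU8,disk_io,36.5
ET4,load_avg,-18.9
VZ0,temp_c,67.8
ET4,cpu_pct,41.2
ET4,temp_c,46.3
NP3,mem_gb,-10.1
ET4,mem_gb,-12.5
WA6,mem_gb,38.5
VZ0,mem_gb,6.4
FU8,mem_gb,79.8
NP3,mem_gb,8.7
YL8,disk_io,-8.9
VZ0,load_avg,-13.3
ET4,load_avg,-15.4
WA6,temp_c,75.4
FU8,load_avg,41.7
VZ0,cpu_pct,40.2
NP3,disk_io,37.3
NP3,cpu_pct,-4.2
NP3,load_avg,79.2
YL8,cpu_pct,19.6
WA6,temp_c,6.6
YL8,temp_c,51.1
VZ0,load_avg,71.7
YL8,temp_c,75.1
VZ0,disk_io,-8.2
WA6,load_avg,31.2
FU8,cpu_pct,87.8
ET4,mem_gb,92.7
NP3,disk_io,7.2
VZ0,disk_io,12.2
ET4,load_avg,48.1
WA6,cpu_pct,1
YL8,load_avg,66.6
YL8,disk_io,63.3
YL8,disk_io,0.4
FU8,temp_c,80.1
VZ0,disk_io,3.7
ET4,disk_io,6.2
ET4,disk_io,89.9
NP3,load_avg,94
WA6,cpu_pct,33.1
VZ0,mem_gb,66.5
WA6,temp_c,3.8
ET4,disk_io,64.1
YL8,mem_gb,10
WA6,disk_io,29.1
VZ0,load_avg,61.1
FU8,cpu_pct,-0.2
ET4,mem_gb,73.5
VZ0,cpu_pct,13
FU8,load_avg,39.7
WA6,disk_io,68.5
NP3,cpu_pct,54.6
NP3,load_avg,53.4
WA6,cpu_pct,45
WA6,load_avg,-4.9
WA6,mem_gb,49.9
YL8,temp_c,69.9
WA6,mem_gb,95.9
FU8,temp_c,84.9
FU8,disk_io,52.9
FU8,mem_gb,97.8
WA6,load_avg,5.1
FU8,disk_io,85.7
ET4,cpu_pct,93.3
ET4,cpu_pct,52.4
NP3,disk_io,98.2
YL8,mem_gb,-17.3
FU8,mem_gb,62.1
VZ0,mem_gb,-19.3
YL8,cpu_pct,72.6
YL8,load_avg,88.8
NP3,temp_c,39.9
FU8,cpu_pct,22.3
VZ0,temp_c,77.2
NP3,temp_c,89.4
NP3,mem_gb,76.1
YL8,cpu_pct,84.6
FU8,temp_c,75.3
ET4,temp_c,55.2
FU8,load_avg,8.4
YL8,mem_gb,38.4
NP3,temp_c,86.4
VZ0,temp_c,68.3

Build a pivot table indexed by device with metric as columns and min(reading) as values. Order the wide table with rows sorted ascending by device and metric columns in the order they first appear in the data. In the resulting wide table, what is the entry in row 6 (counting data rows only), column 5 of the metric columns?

With rows sorted ascending by device, row 6 is device=YL8. metric columns in first-appearance order: disk_io, temp_c, load_avg, cpu_pct, mem_gb; column 5 is mem_gb.
Long rows with device=YL8, metric=mem_gb: min(10, -17.3, 38.4) = -17.3.

-17.3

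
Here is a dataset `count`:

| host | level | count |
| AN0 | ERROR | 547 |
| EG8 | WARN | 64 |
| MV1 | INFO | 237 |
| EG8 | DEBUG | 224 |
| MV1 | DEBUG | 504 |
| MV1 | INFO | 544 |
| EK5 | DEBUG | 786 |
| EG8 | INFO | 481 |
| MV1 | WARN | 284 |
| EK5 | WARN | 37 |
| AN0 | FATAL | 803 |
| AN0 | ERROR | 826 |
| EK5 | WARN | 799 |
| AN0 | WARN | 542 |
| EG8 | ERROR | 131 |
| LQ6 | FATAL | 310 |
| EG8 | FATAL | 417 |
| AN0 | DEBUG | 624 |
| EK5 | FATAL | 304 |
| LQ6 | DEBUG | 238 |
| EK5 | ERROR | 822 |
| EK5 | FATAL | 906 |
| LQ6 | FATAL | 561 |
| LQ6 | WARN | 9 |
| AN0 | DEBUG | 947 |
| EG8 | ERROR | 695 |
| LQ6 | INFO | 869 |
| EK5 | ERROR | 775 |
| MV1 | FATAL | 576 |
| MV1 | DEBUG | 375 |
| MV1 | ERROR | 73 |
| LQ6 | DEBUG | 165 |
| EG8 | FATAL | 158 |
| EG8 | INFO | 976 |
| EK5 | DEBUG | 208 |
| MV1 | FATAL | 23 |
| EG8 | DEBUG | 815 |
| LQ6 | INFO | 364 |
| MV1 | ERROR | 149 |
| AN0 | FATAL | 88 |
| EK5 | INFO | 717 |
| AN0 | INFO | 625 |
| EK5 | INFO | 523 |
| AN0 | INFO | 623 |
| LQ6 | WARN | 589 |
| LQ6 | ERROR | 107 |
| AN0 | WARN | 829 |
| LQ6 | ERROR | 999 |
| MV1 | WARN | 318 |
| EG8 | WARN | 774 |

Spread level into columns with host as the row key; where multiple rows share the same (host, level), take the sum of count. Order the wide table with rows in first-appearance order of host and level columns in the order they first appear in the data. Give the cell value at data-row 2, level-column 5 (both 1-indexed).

575

With rows in first-appearance order of host, row 2 is host=EG8. level columns in first-appearance order: ERROR, WARN, INFO, DEBUG, FATAL; column 5 is FATAL.
Long rows with host=EG8, level=FATAL: 417 + 158 = 575.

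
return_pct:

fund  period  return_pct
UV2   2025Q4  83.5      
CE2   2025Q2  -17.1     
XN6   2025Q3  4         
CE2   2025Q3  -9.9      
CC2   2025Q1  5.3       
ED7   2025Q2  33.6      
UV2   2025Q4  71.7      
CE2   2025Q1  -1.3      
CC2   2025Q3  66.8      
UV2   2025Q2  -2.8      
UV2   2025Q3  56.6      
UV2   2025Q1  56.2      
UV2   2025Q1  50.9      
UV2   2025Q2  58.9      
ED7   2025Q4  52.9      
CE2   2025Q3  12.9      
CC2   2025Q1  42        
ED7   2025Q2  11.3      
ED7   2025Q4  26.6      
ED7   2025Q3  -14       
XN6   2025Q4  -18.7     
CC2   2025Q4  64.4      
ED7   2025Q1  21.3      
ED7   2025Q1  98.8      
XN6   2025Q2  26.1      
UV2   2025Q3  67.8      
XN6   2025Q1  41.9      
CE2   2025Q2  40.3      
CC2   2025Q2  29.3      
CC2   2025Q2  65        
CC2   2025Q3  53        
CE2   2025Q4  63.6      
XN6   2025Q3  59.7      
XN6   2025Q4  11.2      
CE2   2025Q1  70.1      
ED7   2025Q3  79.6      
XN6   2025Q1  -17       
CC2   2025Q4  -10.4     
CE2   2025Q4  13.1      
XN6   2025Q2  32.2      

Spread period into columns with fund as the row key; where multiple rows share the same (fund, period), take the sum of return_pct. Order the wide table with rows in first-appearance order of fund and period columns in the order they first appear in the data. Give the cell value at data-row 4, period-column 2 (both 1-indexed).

With rows in first-appearance order of fund, row 4 is fund=CC2. period columns in first-appearance order: 2025Q4, 2025Q2, 2025Q3, 2025Q1; column 2 is 2025Q2.
Long rows with fund=CC2, period=2025Q2: 29.3 + 65 = 94.3.

94.3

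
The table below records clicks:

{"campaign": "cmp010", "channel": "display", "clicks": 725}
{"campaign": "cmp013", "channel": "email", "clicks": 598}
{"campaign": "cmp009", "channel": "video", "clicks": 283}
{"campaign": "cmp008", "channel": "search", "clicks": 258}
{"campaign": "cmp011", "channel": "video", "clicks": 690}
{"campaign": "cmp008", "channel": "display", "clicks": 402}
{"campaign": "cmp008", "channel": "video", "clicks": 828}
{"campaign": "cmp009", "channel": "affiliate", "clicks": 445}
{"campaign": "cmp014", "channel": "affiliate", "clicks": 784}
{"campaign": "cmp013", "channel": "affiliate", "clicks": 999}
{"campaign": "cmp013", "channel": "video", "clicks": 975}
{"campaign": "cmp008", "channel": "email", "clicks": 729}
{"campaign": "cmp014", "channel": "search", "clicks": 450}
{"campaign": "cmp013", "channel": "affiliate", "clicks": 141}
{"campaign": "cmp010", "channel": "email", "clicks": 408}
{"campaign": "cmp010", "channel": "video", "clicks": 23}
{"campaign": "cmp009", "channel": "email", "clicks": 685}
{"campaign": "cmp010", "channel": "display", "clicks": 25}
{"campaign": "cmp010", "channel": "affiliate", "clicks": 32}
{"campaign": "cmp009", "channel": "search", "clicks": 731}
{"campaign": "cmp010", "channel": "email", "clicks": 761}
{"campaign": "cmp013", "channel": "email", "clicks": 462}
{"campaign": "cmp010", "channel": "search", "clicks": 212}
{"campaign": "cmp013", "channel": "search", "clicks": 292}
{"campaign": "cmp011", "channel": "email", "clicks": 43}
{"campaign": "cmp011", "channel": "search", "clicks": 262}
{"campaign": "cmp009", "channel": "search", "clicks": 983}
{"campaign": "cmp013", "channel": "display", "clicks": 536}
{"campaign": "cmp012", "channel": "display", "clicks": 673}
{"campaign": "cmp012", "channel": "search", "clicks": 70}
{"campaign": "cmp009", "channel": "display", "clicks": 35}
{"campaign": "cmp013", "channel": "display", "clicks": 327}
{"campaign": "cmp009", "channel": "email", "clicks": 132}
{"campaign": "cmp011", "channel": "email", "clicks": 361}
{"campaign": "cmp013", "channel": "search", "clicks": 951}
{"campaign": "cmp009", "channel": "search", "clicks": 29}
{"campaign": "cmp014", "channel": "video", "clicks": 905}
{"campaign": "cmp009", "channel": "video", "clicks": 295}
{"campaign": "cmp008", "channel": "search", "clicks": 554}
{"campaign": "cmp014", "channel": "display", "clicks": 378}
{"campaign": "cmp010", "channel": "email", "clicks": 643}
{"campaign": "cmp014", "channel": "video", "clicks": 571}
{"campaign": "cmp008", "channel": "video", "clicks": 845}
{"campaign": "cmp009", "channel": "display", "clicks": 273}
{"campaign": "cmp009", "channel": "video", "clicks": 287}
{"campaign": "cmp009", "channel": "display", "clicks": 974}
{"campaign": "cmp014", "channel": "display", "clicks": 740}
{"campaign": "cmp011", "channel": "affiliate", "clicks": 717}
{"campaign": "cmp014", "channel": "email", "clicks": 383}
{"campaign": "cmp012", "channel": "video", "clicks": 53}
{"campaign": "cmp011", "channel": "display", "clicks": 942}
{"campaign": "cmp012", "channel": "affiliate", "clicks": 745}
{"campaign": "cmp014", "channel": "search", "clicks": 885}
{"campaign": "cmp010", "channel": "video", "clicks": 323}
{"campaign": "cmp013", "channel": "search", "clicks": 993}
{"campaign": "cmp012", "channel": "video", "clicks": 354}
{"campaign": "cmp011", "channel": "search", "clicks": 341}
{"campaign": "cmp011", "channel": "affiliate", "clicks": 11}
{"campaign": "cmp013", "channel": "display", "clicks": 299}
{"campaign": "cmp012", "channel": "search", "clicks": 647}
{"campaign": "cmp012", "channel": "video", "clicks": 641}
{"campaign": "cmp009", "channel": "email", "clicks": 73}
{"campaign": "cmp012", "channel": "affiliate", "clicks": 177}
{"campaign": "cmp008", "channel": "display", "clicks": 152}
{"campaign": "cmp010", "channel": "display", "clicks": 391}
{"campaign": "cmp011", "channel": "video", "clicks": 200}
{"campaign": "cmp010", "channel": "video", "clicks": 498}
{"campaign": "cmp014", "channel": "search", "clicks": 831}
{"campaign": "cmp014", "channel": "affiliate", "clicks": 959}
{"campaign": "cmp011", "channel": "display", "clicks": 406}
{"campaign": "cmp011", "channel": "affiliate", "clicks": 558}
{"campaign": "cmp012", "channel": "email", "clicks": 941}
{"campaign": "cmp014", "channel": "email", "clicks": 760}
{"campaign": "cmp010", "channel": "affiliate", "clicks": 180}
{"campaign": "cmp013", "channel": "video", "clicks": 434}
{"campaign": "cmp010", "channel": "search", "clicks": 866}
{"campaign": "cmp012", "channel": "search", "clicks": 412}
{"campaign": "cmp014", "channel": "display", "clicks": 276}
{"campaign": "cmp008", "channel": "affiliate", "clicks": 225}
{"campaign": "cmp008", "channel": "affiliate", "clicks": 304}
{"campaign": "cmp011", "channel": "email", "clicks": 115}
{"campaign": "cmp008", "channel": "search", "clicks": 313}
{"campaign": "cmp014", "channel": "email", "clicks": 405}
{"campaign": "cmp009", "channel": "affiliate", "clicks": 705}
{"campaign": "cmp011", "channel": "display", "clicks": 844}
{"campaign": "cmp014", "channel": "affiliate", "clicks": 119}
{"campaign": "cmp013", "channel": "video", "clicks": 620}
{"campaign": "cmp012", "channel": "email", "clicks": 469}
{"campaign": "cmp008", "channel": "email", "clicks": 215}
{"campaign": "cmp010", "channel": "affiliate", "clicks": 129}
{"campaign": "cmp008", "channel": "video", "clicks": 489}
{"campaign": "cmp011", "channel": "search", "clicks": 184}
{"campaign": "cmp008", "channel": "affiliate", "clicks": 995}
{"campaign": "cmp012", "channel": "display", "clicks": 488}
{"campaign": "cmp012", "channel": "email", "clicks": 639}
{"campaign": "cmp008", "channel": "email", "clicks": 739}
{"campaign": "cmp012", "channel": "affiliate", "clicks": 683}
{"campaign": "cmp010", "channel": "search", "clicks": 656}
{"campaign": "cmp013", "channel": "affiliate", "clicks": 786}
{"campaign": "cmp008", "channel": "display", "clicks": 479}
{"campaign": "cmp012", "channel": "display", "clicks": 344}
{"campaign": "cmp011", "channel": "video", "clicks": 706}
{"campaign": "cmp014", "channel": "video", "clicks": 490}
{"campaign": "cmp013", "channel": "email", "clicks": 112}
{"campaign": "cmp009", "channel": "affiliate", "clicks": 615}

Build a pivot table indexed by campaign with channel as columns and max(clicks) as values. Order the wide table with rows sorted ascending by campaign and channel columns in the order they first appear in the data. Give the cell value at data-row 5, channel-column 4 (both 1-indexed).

647

With rows sorted ascending by campaign, row 5 is campaign=cmp012. channel columns in first-appearance order: display, email, video, search, affiliate; column 4 is search.
Long rows with campaign=cmp012, channel=search: max(70, 647, 412) = 647.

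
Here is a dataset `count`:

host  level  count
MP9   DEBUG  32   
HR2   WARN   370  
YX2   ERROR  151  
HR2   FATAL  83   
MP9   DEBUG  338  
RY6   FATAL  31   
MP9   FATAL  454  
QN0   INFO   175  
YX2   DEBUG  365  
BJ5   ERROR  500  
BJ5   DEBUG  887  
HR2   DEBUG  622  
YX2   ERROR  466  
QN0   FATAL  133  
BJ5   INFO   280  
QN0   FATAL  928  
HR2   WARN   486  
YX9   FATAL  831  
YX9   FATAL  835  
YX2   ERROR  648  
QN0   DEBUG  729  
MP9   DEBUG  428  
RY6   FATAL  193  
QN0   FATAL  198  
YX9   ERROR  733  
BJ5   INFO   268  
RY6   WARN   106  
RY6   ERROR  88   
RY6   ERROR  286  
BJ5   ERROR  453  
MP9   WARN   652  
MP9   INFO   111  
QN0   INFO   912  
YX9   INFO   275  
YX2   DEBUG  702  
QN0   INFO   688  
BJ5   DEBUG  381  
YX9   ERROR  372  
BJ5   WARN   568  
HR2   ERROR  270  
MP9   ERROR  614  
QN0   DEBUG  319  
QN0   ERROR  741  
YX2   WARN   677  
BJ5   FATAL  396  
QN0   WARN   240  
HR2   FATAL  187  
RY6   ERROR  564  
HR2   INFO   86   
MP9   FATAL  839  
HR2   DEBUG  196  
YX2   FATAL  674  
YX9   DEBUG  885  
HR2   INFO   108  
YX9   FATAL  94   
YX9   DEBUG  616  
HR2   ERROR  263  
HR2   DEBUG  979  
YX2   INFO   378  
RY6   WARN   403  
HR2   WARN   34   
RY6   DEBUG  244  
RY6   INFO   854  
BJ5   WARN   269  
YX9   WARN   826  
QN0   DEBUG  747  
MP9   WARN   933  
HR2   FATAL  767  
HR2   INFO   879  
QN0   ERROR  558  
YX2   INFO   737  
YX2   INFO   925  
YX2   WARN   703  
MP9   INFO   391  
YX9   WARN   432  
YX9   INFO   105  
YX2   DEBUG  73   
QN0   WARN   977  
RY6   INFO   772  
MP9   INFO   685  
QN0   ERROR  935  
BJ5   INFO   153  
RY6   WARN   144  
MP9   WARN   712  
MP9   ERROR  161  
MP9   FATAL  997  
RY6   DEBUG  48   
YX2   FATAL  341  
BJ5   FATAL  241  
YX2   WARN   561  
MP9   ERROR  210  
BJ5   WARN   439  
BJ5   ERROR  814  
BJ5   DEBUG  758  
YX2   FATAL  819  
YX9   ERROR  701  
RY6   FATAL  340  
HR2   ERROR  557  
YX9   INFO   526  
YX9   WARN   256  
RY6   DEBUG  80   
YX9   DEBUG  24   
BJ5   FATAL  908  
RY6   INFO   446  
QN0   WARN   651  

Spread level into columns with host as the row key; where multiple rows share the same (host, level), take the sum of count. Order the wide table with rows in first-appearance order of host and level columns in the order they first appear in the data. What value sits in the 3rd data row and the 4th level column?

1834

With rows in first-appearance order of host, row 3 is host=YX2. level columns in first-appearance order: DEBUG, WARN, ERROR, FATAL, INFO; column 4 is FATAL.
Long rows with host=YX2, level=FATAL: 674 + 341 + 819 = 1834.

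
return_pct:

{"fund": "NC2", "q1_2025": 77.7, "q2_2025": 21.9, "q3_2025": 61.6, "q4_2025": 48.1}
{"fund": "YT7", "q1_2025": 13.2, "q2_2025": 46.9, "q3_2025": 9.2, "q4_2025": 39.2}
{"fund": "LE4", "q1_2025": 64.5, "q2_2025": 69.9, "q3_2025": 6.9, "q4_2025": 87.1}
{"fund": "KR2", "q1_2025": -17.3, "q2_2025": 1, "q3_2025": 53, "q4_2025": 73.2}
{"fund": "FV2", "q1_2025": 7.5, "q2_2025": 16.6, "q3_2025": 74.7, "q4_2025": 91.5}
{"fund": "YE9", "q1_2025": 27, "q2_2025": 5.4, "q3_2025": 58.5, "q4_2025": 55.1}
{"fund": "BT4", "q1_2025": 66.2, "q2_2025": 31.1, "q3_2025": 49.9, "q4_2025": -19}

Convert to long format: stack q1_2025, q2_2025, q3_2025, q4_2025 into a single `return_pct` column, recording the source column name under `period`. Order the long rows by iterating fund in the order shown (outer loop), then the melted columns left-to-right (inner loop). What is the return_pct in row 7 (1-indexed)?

9.2

28 rows total (7 × 4). Row 7: index ⌊(7-1)/4⌋ = 1 into fund → YT7; (7-1) mod 4 = 2 into the melted columns → q3_2025.
So row 7 is (YT7, q3_2025, 9.2); return_pct = 9.2.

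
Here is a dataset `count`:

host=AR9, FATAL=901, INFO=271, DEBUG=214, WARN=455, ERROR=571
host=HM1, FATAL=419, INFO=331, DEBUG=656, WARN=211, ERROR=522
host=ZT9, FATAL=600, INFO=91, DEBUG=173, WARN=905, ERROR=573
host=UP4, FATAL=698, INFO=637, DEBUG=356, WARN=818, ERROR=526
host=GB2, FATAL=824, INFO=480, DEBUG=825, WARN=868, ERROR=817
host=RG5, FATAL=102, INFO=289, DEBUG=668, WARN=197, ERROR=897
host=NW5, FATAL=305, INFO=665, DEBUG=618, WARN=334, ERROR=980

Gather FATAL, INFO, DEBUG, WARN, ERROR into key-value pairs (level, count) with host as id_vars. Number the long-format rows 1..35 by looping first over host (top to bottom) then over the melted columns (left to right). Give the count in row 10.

522

35 rows total (7 × 5). Row 10: index ⌊(10-1)/5⌋ = 1 into host → HM1; (10-1) mod 5 = 4 into the melted columns → ERROR.
So row 10 is (HM1, ERROR, 522); count = 522.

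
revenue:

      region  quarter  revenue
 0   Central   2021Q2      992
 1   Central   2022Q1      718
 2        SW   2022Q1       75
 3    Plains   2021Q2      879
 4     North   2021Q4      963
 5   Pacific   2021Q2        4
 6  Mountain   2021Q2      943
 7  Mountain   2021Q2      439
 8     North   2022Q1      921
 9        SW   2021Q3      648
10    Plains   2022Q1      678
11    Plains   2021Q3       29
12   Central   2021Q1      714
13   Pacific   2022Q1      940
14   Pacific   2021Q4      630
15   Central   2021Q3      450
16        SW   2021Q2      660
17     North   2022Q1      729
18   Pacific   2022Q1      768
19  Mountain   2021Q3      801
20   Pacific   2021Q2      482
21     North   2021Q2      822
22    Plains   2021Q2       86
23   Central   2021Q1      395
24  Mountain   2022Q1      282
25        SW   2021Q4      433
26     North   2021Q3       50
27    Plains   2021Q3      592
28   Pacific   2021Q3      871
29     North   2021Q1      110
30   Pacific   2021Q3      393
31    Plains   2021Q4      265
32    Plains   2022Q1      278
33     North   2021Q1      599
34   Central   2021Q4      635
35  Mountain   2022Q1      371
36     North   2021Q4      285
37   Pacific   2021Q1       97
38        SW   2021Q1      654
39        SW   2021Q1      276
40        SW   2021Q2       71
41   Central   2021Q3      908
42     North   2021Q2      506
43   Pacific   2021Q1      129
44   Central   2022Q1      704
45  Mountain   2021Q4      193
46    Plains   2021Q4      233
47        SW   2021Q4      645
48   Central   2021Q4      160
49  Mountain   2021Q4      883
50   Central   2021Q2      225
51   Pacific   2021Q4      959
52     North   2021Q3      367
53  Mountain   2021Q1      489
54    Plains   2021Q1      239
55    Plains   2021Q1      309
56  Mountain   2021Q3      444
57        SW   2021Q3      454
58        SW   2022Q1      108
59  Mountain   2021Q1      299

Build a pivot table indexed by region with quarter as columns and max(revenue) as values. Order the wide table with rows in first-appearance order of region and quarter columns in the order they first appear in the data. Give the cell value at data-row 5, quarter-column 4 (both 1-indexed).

871

With rows in first-appearance order of region, row 5 is region=Pacific. quarter columns in first-appearance order: 2021Q2, 2022Q1, 2021Q4, 2021Q3, 2021Q1; column 4 is 2021Q3.
Long rows with region=Pacific, quarter=2021Q3: max(871, 393) = 871.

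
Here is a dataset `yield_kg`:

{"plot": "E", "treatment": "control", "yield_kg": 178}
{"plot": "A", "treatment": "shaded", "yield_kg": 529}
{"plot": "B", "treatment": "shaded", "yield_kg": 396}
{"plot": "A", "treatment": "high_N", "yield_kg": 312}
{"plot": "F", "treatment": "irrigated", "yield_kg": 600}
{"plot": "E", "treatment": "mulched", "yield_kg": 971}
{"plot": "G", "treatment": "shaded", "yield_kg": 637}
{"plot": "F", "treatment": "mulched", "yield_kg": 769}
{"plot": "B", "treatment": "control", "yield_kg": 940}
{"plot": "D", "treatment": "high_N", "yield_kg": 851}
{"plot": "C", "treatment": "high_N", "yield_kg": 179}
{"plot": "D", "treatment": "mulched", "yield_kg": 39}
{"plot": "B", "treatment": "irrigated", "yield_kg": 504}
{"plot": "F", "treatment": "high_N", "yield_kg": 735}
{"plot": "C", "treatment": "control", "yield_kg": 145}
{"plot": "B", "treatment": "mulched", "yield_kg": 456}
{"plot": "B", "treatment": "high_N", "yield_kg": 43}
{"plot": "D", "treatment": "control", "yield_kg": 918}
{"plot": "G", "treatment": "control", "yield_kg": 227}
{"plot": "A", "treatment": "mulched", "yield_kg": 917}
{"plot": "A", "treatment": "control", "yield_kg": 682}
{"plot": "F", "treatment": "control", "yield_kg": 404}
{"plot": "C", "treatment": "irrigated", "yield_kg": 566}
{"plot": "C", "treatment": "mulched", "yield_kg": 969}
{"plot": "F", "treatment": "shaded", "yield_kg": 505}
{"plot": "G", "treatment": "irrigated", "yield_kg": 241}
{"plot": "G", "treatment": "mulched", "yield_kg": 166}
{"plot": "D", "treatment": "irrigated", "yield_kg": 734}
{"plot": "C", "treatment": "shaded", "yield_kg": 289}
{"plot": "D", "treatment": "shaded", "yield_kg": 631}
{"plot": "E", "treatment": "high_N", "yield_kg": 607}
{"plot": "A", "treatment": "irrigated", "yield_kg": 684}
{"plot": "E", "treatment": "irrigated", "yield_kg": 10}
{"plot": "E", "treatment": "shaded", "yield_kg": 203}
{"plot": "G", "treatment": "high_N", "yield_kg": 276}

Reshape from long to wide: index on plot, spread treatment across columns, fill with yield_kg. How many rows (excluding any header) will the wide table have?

7

7 distinct plot values → 7 rows.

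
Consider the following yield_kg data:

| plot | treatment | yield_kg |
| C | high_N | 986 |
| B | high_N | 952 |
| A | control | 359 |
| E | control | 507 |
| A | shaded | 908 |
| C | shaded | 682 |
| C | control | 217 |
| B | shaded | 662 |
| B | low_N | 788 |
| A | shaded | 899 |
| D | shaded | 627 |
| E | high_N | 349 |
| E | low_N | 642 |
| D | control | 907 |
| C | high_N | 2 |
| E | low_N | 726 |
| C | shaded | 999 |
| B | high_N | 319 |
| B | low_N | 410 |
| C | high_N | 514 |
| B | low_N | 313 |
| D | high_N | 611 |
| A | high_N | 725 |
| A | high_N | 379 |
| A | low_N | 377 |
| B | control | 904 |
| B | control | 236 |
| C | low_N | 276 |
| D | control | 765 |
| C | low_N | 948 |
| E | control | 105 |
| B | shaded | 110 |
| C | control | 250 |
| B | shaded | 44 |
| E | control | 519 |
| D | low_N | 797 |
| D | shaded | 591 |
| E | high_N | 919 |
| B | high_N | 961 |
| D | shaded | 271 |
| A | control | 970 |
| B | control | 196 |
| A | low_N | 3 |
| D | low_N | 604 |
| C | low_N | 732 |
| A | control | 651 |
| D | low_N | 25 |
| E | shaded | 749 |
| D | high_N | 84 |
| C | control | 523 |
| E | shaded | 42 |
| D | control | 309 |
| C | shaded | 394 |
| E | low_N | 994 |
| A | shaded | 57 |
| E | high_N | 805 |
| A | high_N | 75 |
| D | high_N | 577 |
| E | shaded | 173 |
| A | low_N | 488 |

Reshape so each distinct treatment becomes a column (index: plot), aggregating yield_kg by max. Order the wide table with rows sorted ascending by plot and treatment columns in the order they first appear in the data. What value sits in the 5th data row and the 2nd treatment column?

519

With rows sorted ascending by plot, row 5 is plot=E. treatment columns in first-appearance order: high_N, control, shaded, low_N; column 2 is control.
Long rows with plot=E, treatment=control: max(507, 105, 519) = 519.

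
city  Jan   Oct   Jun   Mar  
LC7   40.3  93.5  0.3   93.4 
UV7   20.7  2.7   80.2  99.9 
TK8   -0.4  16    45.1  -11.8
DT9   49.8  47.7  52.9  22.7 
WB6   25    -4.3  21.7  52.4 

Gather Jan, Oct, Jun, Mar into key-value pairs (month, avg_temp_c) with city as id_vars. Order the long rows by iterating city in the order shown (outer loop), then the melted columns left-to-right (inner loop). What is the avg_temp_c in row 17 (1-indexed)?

20 rows total (5 × 4). Row 17: index ⌊(17-1)/4⌋ = 4 into city → WB6; (17-1) mod 4 = 0 into the melted columns → Jan.
So row 17 is (WB6, Jan, 25); avg_temp_c = 25.

25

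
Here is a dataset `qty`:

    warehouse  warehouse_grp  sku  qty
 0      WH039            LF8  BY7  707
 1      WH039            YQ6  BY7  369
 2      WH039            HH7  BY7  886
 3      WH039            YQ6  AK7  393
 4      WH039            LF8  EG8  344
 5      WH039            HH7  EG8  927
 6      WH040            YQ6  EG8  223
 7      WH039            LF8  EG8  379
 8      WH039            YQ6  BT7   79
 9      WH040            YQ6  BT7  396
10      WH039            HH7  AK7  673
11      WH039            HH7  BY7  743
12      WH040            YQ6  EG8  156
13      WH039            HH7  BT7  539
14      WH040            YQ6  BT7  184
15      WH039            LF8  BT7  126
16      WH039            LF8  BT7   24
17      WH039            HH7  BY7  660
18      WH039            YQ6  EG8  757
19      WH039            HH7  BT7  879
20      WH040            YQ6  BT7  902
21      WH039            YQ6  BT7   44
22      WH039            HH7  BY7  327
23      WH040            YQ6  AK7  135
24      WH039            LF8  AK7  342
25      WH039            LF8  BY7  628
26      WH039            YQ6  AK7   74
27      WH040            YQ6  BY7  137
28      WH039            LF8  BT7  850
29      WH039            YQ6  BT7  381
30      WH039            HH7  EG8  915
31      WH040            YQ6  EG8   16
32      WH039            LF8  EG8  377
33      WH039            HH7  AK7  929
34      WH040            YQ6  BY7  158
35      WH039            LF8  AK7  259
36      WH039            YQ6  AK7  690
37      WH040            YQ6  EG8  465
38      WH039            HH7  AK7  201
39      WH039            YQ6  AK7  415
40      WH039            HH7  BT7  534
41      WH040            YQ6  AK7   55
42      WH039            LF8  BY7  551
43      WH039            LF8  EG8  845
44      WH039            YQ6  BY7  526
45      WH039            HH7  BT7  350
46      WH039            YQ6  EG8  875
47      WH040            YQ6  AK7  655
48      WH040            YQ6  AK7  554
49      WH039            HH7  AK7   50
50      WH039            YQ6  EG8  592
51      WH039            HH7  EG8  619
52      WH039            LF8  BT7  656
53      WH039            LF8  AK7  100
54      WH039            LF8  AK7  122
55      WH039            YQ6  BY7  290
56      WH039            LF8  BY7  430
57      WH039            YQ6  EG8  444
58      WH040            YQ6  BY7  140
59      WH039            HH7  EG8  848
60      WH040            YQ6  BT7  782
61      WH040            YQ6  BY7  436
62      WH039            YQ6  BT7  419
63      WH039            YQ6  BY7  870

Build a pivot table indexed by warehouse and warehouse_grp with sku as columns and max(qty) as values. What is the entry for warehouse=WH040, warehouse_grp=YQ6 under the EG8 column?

Rows with warehouse=WH040, warehouse_grp=YQ6 and sku=EG8: qty values are 223, 156, 16, 465.
max(223, 156, 16, 465) = 465.

465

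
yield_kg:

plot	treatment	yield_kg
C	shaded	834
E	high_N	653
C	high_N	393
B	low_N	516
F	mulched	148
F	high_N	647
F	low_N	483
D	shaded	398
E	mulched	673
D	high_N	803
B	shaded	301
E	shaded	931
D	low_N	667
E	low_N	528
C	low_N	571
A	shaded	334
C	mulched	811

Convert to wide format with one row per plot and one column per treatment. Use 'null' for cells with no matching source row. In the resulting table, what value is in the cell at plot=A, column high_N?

No long-format row has plot=A and treatment=high_N, so the cell is null.

null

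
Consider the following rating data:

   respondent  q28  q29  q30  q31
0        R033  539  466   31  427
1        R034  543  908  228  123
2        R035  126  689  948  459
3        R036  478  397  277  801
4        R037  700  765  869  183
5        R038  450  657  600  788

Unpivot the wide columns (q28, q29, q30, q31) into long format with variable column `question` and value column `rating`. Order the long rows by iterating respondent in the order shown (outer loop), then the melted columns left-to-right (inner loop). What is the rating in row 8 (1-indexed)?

123

24 rows total (6 × 4). Row 8: index ⌊(8-1)/4⌋ = 1 into respondent → R034; (8-1) mod 4 = 3 into the melted columns → q31.
So row 8 is (R034, q31, 123); rating = 123.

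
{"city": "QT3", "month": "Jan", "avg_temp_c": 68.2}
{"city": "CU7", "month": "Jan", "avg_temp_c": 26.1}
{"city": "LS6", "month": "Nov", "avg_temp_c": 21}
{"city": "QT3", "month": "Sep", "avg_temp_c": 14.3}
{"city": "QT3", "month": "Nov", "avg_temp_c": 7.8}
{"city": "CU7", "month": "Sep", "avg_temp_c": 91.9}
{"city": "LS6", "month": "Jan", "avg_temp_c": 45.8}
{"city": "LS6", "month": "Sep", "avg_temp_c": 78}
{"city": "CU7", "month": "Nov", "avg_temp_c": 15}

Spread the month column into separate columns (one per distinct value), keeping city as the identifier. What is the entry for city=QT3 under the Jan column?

68.2

Wide layout: rows indexed by city, columns are the 3 distinct month values (Jan, Nov, Sep).
Cell (city=QT3, month=Jan) draws from the long row where city=QT3 and month=Jan, which has avg_temp_c=68.2.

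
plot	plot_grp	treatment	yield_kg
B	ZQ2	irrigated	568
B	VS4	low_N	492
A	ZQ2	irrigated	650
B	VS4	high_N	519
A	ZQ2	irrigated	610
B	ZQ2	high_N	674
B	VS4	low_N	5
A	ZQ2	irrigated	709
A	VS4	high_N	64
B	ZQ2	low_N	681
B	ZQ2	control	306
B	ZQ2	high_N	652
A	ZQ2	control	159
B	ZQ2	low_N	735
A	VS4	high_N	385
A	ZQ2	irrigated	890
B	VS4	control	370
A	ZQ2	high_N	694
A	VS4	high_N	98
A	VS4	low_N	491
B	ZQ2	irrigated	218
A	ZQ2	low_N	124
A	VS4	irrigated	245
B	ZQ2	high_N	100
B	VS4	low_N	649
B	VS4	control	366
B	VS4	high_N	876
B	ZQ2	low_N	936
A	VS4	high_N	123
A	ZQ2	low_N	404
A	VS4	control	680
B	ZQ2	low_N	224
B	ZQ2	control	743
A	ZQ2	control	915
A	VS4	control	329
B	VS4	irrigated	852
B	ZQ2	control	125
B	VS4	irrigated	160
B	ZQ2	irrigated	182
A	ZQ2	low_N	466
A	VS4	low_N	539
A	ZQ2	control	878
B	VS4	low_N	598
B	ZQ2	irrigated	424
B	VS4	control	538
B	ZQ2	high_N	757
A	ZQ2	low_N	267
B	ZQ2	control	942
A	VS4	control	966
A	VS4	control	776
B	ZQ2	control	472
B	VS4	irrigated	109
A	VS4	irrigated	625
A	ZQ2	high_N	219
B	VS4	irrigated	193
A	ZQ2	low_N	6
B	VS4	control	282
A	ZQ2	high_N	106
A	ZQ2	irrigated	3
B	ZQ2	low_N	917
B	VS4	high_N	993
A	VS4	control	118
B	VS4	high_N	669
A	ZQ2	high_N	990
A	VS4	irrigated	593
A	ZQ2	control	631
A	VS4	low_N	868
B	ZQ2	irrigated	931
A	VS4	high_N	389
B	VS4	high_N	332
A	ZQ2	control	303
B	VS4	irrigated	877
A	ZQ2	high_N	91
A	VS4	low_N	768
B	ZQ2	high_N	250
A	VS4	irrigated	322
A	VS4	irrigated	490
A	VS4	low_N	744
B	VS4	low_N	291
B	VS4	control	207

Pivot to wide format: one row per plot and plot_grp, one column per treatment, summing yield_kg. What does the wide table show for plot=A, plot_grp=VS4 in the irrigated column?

Rows with plot=A, plot_grp=VS4 and treatment=irrigated: yield_kg values are 245, 625, 593, 322, 490.
245 + 625 + 593 + 322 + 490 = 2275.

2275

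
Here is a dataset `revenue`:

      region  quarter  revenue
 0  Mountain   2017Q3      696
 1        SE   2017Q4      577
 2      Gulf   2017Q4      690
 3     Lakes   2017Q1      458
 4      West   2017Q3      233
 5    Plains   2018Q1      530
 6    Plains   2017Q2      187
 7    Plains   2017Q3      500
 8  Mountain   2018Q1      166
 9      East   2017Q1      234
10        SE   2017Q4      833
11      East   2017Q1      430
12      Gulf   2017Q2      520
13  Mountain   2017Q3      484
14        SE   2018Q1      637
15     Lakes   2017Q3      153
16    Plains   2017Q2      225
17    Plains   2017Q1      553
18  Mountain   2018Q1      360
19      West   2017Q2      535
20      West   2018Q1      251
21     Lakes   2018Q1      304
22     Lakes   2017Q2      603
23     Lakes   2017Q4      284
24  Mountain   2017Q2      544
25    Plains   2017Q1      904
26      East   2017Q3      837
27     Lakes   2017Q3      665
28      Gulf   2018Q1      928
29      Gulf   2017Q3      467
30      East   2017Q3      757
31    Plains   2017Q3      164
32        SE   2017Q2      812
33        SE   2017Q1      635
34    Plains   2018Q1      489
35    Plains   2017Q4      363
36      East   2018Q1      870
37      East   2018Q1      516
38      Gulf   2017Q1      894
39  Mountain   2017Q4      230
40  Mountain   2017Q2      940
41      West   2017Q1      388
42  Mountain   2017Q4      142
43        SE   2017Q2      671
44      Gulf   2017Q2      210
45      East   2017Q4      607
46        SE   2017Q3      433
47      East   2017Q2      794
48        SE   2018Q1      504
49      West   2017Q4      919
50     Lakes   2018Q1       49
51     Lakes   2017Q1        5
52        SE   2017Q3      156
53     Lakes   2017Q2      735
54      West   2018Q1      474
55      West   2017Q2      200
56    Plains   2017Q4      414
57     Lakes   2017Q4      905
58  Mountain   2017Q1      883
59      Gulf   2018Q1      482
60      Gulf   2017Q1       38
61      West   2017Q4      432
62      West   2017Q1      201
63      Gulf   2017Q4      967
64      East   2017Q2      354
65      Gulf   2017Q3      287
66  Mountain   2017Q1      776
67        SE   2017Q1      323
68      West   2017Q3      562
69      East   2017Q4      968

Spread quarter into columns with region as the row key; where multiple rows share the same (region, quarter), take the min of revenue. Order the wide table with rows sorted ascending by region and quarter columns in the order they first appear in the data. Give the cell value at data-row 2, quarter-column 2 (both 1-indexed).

With rows sorted ascending by region, row 2 is region=Gulf. quarter columns in first-appearance order: 2017Q3, 2017Q4, 2017Q1, 2018Q1, 2017Q2; column 2 is 2017Q4.
Long rows with region=Gulf, quarter=2017Q4: min(690, 967) = 690.

690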